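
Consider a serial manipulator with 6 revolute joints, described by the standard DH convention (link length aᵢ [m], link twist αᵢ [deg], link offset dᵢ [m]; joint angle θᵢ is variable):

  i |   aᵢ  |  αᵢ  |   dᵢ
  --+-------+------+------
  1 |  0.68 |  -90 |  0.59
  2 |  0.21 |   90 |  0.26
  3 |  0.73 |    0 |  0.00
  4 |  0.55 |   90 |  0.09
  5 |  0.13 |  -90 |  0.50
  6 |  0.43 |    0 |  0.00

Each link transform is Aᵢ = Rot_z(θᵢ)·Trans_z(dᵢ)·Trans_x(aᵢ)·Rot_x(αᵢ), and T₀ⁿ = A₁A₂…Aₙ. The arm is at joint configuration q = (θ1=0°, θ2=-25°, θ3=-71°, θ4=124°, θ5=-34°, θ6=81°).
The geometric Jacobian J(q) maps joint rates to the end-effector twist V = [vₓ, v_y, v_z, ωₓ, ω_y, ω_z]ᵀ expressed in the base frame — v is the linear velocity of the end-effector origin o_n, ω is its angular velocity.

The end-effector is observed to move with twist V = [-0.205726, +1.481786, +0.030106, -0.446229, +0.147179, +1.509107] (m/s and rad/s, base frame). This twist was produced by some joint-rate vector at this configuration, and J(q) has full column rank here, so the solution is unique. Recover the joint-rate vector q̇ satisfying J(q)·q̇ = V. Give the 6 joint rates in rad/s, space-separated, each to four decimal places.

0.7030 -0.0640 0.4920 0.2340 -0.1780 0.2330

o_n = [1.5380, 0.0943, 0.9677]
J₁: ẑ×o_n = [-0.0943, 1.5380, 0.0000], ω = ẑ
J2: z=[0.0000, 1.0000, 0.0000] o=[0.6800, 0.0000, 0.5900] → [0.3777, 0.0000, -0.8580, 0.0000, 1.0000, 0.0000]
J3: z=[-0.4226, 0.0000, 0.9063] o=[0.8703, 0.2600, 0.6787] → [0.1502, 0.7272, 0.0700, -0.4226, 0.0000, 0.9063]
J4: z=[-0.4226, 0.0000, 0.9063] o=[1.0857, -0.4302, 0.7792] → [-0.4754, 0.4896, -0.2217, -0.4226, 0.0000, 0.9063]
J5: z=[0.7238, -0.6018, 0.3375] o=[1.3477, 0.0090, 1.0006] → [-0.0089, 0.0881, 0.1763, 0.7238, -0.6018, 0.3375]
J6: z=[-0.0454, 0.4466, 0.8936] o=[1.7991, -0.2058, 1.1309] → [-0.3411, -0.2407, 0.1030, -0.0454, 0.4466, 0.8936]
q̇ = J⁺·V = [0.7030, -0.0640, 0.4920, 0.2340, -0.1780, 0.2330]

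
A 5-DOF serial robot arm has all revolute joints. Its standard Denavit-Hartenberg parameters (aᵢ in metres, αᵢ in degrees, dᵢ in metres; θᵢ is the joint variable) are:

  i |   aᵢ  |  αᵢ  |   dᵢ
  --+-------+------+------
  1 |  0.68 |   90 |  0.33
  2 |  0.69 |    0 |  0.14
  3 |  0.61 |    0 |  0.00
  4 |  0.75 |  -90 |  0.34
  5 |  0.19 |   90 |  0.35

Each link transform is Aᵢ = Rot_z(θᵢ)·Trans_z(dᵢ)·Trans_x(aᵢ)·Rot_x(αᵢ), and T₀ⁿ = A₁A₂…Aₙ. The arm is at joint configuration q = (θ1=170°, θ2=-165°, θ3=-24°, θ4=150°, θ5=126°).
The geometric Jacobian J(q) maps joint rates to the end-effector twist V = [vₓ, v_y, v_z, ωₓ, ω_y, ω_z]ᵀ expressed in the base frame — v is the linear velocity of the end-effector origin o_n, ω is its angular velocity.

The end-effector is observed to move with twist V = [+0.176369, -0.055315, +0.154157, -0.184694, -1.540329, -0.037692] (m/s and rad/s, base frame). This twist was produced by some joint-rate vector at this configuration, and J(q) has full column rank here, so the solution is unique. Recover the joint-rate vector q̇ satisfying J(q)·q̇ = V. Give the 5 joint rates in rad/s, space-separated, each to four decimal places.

0.0680 -0.7850 -0.4660 -0.2980 -0.1360

o_n = [-0.0688, 0.3434, 0.1171]
J₁: ẑ×o_n = [-0.3434, -0.0688, 0.0000], ω = ẑ
J2: z=[0.1736, 0.9848, 0.0000] o=[-0.6697, 0.1181, 0.3300] → [-0.2096, 0.0370, -0.5526, 0.1736, 0.9848, 0.0000]
J3: z=[0.1736, 0.9848, 0.0000] o=[0.0110, 0.1402, 0.1514] → [-0.0338, 0.0060, 0.1138, 0.1736, 0.9848, 0.0000]
J4: z=[0.1736, 0.9848, 0.0000] o=[0.6043, 0.0356, 0.2468] → [-0.1277, 0.0225, 0.7163, 0.1736, 0.9848, 0.0000]
J5: z=[-0.6198, 0.1093, 0.7771] o=[0.0894, 0.4716, -0.2252] → [0.1370, 0.0892, 0.0967, -0.6198, 0.1093, 0.7771]
q̇ = J⁺·V = [0.0680, -0.7850, -0.4660, -0.2980, -0.1360]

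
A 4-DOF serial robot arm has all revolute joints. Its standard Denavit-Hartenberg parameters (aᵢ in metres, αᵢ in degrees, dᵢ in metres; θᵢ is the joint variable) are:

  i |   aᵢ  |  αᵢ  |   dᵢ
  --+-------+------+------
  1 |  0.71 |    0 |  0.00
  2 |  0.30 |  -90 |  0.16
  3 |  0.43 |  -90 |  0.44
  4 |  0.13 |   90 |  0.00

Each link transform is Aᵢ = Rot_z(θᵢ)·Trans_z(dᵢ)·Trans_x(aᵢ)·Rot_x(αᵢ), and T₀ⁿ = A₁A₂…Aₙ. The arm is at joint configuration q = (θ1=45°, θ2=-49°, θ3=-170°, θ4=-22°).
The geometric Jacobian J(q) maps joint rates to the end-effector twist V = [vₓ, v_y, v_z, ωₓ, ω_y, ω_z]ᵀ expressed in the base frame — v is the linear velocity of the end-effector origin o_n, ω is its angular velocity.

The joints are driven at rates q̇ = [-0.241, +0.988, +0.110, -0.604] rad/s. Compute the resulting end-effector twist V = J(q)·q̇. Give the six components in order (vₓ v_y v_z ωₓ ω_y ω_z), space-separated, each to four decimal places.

-0.2113 -0.2061 0.0545 -0.0970 0.1170 0.1522

o_n = [0.2946, 1.0064, 0.2556]
J₁: ẑ×o_n = [-1.0064, 0.2946, 0.0000], ω = ẑ
J2: z=[0.0000, 0.0000, 1.0000] o=[0.5020, 0.5020, 0.0000] → [-0.5044, -0.2075, 0.0000, 0.0000, 0.0000, 1.0000]
J3: z=[0.0698, 0.9976, 0.0000] o=[0.8013, 0.4811, 0.1600] → [0.0954, -0.0067, 0.5422, 0.0698, 0.9976, 0.0000]
J4: z=[0.1732, -0.0121, 0.9848] o=[0.4096, 0.9496, 0.2347] → [-0.0563, -0.1169, 0.0085, 0.1732, -0.0121, 0.9848]
V = J·q̇ = [-0.2113, -0.2061, 0.0545, -0.0970, 0.1170, 0.1522]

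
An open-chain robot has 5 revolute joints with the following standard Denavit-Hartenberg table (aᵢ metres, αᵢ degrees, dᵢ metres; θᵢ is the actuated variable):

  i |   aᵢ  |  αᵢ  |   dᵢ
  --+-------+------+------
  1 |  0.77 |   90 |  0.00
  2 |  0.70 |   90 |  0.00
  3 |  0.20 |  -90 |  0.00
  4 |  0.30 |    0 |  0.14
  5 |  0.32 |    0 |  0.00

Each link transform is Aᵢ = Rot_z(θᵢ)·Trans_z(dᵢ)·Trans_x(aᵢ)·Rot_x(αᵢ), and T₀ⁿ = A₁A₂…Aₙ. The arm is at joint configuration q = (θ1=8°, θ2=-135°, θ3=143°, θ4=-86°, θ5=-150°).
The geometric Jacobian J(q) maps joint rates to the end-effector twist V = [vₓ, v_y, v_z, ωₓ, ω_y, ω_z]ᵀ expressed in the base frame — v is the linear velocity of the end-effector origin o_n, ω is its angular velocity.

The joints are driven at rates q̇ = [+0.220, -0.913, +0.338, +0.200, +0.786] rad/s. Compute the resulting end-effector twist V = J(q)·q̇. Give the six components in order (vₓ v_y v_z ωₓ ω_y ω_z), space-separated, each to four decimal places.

o_n = [0.3190, 0.1322, -0.3877]
J₁: ẑ×o_n = [-0.1322, 0.3190, 0.0000], ω = ẑ
J2: z=[0.1392, -0.9903, 0.0000] o=[0.7625, 0.1072, 0.0000] → [0.3839, 0.0540, -0.4357, 0.1392, -0.9903, 0.0000]
J3: z=[-0.7002, -0.0984, 0.7071] o=[0.2723, 0.0383, -0.4950] → [-0.0770, 0.1081, -0.0612, -0.7002, -0.0984, 0.7071]
J4: z=[0.3103, 0.8501, 0.4255] o=[0.4009, -0.0652, -0.3820] → [-0.0888, -0.0331, 0.1309, 0.3103, 0.8501, 0.4255]
J5: z=[0.3103, 0.8501, 0.4255] o=[0.2483, 0.0135, -0.0990] → [-0.2959, 0.1196, -0.0233, 0.3103, 0.8501, 0.4255]
V = J·q̇ = [-0.6559, 0.1449, 0.3850, -0.0578, 1.7090, 0.8786]

-0.6559 0.1449 0.3850 -0.0578 1.7090 0.8786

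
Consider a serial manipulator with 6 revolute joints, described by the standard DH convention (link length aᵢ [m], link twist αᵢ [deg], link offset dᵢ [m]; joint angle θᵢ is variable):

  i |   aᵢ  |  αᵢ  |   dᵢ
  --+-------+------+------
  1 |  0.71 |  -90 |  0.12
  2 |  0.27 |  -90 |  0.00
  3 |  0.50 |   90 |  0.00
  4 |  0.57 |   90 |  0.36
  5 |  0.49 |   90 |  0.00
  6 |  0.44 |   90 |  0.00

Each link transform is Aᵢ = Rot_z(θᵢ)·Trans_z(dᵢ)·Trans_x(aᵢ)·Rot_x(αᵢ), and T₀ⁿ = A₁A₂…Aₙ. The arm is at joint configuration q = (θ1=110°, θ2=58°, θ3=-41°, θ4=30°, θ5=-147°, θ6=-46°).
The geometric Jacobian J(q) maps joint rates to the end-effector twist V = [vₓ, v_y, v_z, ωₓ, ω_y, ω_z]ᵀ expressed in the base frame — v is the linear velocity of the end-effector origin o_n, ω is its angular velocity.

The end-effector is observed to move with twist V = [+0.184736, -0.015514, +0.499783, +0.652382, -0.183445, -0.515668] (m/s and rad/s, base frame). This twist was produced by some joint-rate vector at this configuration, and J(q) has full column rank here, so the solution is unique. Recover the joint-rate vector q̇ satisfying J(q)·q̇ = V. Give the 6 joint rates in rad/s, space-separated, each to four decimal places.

o_n = [-0.3770, 0.7038, -0.4341]
J₁: ẑ×o_n = [-0.7038, -0.3770, 0.0000], ω = ẑ
J2: z=[-0.9397, -0.3420, 0.0000] o=[-0.2428, 0.6672, 0.1200] → [0.1895, -0.5206, -0.0804, -0.9397, -0.3420, 0.0000]
J3: z=[0.2900, -0.7969, -0.5299] o=[-0.2918, 0.8016, -0.1090] → [0.2072, 0.1395, -0.0963, 0.2900, -0.7969, -0.5299]
J4: z=[-0.5903, -0.5848, 0.5564] o=[-0.6684, 0.8773, -0.4290] → [0.0995, 0.1591, 0.2728, -0.5903, -0.5848, 0.5564]
J5: z=[-0.6278, 0.7659, 0.1389] o=[-1.1701, 0.5144, -0.6957] → [0.1740, 0.2744, -0.7263, -0.6278, 0.7659, 0.1389]
J6: z=[-0.2187, -0.3449, 0.9128] o=[-0.8041, 0.7804, -0.5075] → [0.0445, 0.4059, 0.1640, -0.2187, -0.3449, 0.9128]
q̇ = J⁺·V = [-0.5930, 0.1040, -0.2870, -0.7150, -0.8220, 0.4790]

-0.5930 0.1040 -0.2870 -0.7150 -0.8220 0.4790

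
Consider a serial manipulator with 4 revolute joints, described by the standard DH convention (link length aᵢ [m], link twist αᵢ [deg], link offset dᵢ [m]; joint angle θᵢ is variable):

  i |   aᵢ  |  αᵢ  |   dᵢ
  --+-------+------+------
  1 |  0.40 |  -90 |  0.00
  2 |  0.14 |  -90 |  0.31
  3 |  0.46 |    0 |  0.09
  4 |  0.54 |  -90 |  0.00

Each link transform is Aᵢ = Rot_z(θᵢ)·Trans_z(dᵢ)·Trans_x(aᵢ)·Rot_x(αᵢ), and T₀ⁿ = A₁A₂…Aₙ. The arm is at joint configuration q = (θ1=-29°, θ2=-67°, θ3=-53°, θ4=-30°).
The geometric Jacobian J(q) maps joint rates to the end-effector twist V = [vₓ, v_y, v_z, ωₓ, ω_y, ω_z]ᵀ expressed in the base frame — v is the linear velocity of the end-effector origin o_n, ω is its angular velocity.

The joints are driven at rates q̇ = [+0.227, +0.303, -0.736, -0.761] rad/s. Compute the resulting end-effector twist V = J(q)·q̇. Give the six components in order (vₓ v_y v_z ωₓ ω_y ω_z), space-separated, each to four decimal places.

-0.2786 0.6743 -1.0697 -1.0583 0.9331 0.8119

o_n = [1.1755, 0.7357, 0.4091]
J₁: ẑ×o_n = [-0.7357, 1.1755, 0.0000], ω = ẑ
J2: z=[0.4848, 0.8746, 0.0000] o=[0.3498, -0.1939, 0.0000] → [0.3578, -0.1983, -0.2714, 0.4848, 0.8746, 0.0000]
J3: z=[0.8051, -0.4463, -0.3907] o=[0.5480, 0.0507, 0.1289] → [0.1426, -0.4708, 0.8315, 0.8051, -0.4463, -0.3907]
J4: z=[0.8051, -0.4463, -0.3907] o=[0.8932, 0.2794, 0.3485] → [0.1513, -0.1591, 0.4934, 0.8051, -0.4463, -0.3907]
V = J·q̇ = [-0.2786, 0.6743, -1.0697, -1.0583, 0.9331, 0.8119]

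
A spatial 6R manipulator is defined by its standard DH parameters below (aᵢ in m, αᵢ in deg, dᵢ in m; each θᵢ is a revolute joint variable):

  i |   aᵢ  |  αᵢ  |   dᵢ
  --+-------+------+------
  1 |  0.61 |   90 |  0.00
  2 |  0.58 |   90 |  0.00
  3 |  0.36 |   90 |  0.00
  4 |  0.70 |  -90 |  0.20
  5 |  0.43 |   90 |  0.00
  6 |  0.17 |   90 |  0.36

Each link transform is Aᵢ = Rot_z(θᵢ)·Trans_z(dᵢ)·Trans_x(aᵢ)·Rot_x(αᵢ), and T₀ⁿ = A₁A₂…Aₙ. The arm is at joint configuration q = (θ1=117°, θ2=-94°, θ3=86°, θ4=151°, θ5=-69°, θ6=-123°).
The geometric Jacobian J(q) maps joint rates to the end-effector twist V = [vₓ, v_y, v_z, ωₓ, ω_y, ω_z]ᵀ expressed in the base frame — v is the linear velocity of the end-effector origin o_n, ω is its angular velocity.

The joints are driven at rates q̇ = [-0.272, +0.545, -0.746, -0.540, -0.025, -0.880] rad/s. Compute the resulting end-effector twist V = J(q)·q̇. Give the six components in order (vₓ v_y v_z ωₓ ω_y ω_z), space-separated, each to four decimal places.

-0.4610 0.4145 -0.0982 -0.2653 0.3003 0.6056

o_n = [-0.1108, 0.1297, -1.1947]
J₁: ẑ×o_n = [-0.1297, -0.1108, 0.0000], ω = ẑ
J2: z=[0.8910, 0.4540, 0.0000] o=[-0.2769, 0.5435, 0.0000] → [-0.5424, 1.0645, -0.4442, 0.8910, 0.4540, 0.0000]
J3: z=[0.4529, -0.8888, 0.0698] o=[-0.2586, 0.5075, -0.5786] → [0.5740, 0.2893, -0.0398, 0.4529, -0.8888, 0.0698]
J4: z=[-0.0306, -0.0937, -0.9951] o=[0.0622, 0.6689, -0.6036] → [-0.4813, 0.1541, 0.0003, -0.0306, -0.0937, -0.9951]
J5: z=[-0.8281, 0.5599, -0.0273] o=[-0.3357, 0.0740, -0.7364] → [-0.2551, -0.3857, -0.1721, -0.8281, 0.5599, -0.0273]
J6: z=[0.5116, 0.7350, -0.4450] o=[-0.4343, -0.0905, -1.1213] → [0.0440, -0.1064, -0.1251, 0.5116, 0.7350, -0.4450]
V = J·q̇ = [-0.4610, 0.4145, -0.0982, -0.2653, 0.3003, 0.6056]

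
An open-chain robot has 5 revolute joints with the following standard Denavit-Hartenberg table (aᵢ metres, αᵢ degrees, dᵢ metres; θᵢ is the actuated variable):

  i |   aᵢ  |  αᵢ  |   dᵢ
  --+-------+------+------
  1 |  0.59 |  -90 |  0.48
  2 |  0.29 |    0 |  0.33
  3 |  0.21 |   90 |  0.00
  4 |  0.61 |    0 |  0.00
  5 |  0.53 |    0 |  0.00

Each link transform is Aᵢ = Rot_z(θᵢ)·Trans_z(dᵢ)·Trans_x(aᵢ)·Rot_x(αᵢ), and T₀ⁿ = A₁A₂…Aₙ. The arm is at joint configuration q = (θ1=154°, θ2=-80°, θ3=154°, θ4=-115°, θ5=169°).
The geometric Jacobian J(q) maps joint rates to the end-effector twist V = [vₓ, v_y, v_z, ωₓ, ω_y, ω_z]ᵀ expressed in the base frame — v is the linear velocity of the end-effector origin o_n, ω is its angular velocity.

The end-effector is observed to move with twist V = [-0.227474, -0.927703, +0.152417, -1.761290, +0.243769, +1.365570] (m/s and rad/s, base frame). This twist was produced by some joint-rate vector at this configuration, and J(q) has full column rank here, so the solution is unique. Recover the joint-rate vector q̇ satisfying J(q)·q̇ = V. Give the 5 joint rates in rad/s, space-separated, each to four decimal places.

0.8810 0.6440 -0.0910 0.9400 0.8180

o_n = [-0.7312, 0.1275, 0.5121]
J₁: ẑ×o_n = [-0.1275, -0.7312, 0.0000], ω = ẑ
J2: z=[-0.4384, -0.8988, 0.0000] o=[-0.5303, 0.2586, 0.4800] → [-0.0288, 0.0141, -0.1231, -0.4384, -0.8988, 0.0000]
J3: z=[-0.4384, -0.8988, 0.0000] o=[-0.7202, -0.0159, 0.7656] → [0.2279, -0.1111, -0.0727, -0.4384, -0.8988, 0.0000]
J4: z=[-0.8640, 0.4214, 0.2756] o=[-0.7722, 0.0095, 0.5637] → [-0.0543, -0.0333, -0.1193, -0.8640, 0.4214, 0.2756]
J5: z=[-0.8640, 0.4214, 0.2756] o=[-0.4660, 0.4752, 0.8115] → [-0.0303, -0.3318, 0.4122, -0.8640, 0.4214, 0.2756]
q̇ = J⁺·V = [0.8810, 0.6440, -0.0910, 0.9400, 0.8180]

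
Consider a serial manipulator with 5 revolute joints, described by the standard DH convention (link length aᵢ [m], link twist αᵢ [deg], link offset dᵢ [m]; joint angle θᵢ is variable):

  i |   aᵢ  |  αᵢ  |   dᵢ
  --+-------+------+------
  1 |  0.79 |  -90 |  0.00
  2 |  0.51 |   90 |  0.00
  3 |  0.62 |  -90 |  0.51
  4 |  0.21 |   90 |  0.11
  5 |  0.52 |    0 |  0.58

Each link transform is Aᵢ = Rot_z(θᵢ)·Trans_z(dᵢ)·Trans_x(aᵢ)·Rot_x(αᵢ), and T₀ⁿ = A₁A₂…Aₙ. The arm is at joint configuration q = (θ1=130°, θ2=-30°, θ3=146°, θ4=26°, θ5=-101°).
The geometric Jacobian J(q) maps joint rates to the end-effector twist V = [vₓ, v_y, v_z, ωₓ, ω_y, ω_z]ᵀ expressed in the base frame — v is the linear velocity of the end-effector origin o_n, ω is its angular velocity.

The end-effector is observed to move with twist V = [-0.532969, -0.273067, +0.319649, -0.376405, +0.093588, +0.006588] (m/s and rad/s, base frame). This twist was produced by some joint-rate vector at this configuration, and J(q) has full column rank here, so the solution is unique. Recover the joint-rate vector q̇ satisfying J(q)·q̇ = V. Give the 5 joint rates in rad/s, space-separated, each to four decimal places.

0.3850 -0.1770 -0.8090 -0.3820 0.3610

o_n = [-0.8226, -0.3834, 0.8144]
J₁: ẑ×o_n = [0.3834, -0.8226, 0.0000], ω = ẑ
J2: z=[-0.7660, -0.6428, 0.0000] o=[-0.5078, 0.6052, 0.0000] → [-0.5235, 0.6238, 0.5549, -0.7660, -0.6428, 0.0000]
J3: z=[0.3214, -0.3830, 0.8660] o=[-0.7917, 0.9435, 0.2550] → [0.9349, -0.2065, -0.4383, 0.3214, -0.3830, 0.8660]
J4: z=[0.9464, 0.1619, -0.2796] o=[-0.6073, 0.1843, 0.4397] → [-0.0981, -0.2944, -0.5024, 0.9464, 0.1619, -0.2796]
J5: z=[0.3034, -0.7429, 0.5967] o=[-0.5265, 0.0657, 0.2510] → [-0.1506, -0.3476, -0.3562, 0.3034, -0.7429, 0.5967]
q̇ = J⁺·V = [0.3850, -0.1770, -0.8090, -0.3820, 0.3610]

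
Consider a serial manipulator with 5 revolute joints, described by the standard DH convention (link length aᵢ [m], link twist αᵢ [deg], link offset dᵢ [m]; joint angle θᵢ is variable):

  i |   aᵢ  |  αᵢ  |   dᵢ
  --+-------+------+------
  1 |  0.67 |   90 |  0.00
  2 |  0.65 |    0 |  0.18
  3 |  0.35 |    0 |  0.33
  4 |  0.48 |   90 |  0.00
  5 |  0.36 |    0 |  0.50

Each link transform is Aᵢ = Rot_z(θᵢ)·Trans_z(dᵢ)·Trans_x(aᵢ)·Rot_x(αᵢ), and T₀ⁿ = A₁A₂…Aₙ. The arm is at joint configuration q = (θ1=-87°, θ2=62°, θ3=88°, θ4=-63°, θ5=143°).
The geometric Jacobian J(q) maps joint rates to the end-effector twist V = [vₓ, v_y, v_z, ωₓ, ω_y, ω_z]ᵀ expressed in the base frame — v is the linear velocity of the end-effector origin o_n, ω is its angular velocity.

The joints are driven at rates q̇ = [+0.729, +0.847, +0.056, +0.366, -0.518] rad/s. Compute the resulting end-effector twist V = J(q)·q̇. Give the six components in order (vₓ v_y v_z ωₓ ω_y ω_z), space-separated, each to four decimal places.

0.6947 0.3561 0.7432 -1.2943 0.4502 0.7561

o_n = [-0.6638, -1.2178, 0.9150]
J₁: ẑ×o_n = [1.2178, -0.6638, 0.0000], ω = ẑ
J2: z=[-0.9986, -0.0523, 0.0000] o=[0.0351, -0.6691, 0.0000] → [-0.0479, 0.9137, 0.5114, -0.9986, -0.0523, 0.0000]
J3: z=[-0.9986, -0.0523, 0.0000] o=[-0.1287, -0.9832, 0.5739] → [-0.0178, 0.3406, 0.2063, -0.9986, -0.0523, 0.0000]
J4: z=[-0.9986, -0.0523, 0.0000] o=[-0.4741, -0.6978, 0.7489] → [-0.0087, 0.1658, 0.5094, -0.9986, -0.0523, 0.0000]
J5: z=[0.0523, -0.9973, -0.0523] o=[-0.4728, -0.7229, 1.2283] → [0.2865, 0.0264, -0.2164, 0.0523, -0.9973, -0.0523]
V = J·q̇ = [0.6947, 0.3561, 0.7432, -1.2943, 0.4502, 0.7561]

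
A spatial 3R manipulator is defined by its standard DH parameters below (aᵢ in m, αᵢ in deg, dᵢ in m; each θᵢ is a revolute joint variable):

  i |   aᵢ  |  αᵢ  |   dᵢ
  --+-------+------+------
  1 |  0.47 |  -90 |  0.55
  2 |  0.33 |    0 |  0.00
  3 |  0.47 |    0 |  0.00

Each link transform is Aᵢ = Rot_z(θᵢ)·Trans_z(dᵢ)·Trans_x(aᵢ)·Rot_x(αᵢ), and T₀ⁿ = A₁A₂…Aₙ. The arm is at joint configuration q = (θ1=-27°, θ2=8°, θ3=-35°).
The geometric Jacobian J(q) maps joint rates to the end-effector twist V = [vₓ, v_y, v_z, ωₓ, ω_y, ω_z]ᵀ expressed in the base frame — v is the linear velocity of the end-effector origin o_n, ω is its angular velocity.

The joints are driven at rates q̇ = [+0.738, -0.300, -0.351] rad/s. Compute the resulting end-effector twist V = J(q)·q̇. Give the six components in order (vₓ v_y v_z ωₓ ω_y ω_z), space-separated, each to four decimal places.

0.2958 0.8561 0.3707 -0.2955 -0.5800 0.7380

o_n = [1.0831, -0.5519, 0.7174]
J₁: ẑ×o_n = [0.5519, 1.0831, -0.0000], ω = ẑ
J2: z=[0.4540, 0.8910, 0.0000] o=[0.4188, -0.2134, 0.5500] → [0.1492, -0.0760, -0.7456, 0.4540, 0.8910, 0.0000]
J3: z=[0.4540, 0.8910, 0.0000] o=[0.7099, -0.3617, 0.5041] → [0.1901, -0.0969, -0.4188, 0.4540, 0.8910, 0.0000]
V = J·q̇ = [0.2958, 0.8561, 0.3707, -0.2955, -0.5800, 0.7380]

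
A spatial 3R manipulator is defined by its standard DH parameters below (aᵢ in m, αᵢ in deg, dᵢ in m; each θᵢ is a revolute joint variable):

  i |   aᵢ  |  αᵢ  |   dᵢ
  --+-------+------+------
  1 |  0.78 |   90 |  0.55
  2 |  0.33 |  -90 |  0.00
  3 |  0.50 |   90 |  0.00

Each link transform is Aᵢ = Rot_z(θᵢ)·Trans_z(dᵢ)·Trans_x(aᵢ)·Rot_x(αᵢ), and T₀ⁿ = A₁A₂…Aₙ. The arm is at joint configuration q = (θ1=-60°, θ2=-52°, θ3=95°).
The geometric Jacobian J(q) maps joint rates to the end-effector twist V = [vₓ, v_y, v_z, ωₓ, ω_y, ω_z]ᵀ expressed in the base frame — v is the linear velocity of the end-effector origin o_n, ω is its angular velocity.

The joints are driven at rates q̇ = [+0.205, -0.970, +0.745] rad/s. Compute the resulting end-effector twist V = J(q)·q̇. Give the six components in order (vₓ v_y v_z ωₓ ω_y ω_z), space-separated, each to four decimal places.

-0.1331 0.5577 0.1214 1.1336 -0.0234 0.6637

o_n = [0.9095, -0.5792, 0.3243]
J₁: ẑ×o_n = [0.5792, 0.9095, -0.0000], ω = ẑ
J2: z=[-0.8660, -0.5000, 0.0000] o=[0.3900, -0.6755, 0.5500] → [0.1129, -0.1955, 0.1763, -0.8660, -0.5000, 0.0000]
J3: z=[0.3940, -0.6824, 0.6157] o=[0.4916, -0.8514, 0.2900] → [-0.1911, 0.2438, 0.3925, 0.3940, -0.6824, 0.6157]
V = J·q̇ = [-0.1331, 0.5577, 0.1214, 1.1336, -0.0234, 0.6637]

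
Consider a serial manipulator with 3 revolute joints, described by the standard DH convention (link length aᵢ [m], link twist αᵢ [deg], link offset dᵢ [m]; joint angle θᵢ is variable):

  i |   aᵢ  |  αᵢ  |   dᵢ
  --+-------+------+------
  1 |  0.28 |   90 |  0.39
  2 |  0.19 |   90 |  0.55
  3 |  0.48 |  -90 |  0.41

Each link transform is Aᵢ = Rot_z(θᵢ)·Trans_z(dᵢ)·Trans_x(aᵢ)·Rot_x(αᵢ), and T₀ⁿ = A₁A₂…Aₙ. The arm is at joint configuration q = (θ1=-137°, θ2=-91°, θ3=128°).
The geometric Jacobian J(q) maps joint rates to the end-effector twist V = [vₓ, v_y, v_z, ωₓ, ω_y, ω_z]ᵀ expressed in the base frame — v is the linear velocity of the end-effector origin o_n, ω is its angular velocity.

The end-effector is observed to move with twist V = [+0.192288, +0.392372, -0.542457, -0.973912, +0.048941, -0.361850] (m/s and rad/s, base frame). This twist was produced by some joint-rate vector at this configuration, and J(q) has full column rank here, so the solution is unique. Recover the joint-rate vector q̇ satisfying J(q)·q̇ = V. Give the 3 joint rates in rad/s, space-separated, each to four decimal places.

o_n = [-0.5394, 0.7662, 0.5027]
J₁: ẑ×o_n = [-0.7662, -0.5394, 0.0000], ω = ẑ
J2: z=[-0.6820, 0.7314, 0.0000] o=[-0.2048, -0.1910, 0.3900] → [0.0824, 0.0768, -0.4081, -0.6820, 0.7314, 0.0000]
J3: z=[0.7312, 0.6819, 0.0175] o=[-0.5775, 0.2135, 0.2000] → [0.1967, -0.2206, 0.3782, 0.7312, 0.6819, 0.0175]
q̇ = J⁺·V = [-0.3500, 0.7000, -0.6790]

-0.3500 0.7000 -0.6790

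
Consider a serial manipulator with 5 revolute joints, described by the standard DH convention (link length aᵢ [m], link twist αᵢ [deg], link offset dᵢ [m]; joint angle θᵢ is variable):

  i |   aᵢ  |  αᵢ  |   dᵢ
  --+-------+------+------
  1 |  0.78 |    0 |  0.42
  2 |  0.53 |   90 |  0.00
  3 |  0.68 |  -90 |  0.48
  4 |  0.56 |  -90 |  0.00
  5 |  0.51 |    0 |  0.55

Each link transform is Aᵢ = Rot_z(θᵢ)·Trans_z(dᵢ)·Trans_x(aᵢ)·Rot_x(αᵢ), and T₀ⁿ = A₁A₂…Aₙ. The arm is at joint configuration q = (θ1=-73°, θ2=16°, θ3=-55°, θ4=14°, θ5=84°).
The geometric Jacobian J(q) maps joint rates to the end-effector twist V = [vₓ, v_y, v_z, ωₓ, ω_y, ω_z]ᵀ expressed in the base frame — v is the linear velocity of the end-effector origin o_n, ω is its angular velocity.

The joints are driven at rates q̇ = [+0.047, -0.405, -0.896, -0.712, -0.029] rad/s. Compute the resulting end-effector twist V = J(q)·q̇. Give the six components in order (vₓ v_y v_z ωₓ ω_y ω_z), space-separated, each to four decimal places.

o_n = [0.8166, -1.2813, -0.8064]
J₁: ẑ×o_n = [1.2813, 0.8166, -0.0000], ω = ẑ
J2: z=[0.0000, 0.0000, 1.0000] o=[0.2280, -0.7459, 0.4200] → [0.5354, 0.5886, -0.0000, 0.0000, 0.0000, 1.0000]
J3: z=[-0.8387, -0.5446, 0.0000] o=[0.5167, -1.1904, 0.4200] → [0.6680, -1.0286, 0.2396, -0.8387, -0.5446, 0.0000]
J4: z=[0.4461, -0.6870, 0.5736] o=[0.3266, -1.7789, -0.1370] → [0.1744, 0.5797, 0.5587, 0.4461, -0.6870, 0.5736]
J5: z=[0.7382, 0.6448, 0.1982] o=[0.6099, -1.9665, -0.5821] → [-0.2804, 0.2065, 0.3726, 0.7382, 0.6448, 0.1982]
V = J·q̇ = [-0.8712, 0.3028, -0.6232, 0.4124, 0.9584, -0.7721]

-0.8712 0.3028 -0.6232 0.4124 0.9584 -0.7721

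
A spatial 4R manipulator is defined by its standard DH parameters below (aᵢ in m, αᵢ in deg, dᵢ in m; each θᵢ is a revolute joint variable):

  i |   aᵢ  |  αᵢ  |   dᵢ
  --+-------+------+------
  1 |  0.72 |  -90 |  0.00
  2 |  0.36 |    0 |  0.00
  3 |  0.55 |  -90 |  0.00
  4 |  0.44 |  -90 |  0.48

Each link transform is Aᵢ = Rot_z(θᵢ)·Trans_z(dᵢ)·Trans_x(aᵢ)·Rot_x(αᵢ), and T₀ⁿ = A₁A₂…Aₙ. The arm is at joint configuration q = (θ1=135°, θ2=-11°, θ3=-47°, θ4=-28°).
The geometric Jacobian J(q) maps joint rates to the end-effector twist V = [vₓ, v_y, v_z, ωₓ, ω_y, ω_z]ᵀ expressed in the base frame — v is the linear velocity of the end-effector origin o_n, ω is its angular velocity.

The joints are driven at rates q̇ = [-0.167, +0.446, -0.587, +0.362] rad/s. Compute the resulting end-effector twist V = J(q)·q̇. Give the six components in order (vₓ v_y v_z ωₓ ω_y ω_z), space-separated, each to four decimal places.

o_n = [-1.5446, 1.2524, 0.6102]
J₁: ẑ×o_n = [-1.2524, -1.5446, 0.0000], ω = ẑ
J2: z=[-0.7071, -0.7071, 0.0000] o=[-0.5091, 0.5091, 0.0000] → [-0.4315, 0.4315, -1.2578, -0.7071, -0.7071, 0.0000]
J3: z=[-0.7071, -0.7071, 0.0000] o=[-0.7590, 0.7590, 0.0687] → [-0.3829, 0.3829, -0.9044, -0.7071, -0.7071, 0.0000]
J4: z=[-0.5997, 0.5997, -0.5299] o=[-0.9651, 0.9651, 0.5351] → [0.1973, 0.3521, 0.1752, -0.5997, 0.5997, -0.5299]
V = J·q̇ = [0.3129, 0.3531, 0.0333, -0.1174, 0.3168, -0.3588]

0.3129 0.3531 0.0333 -0.1174 0.3168 -0.3588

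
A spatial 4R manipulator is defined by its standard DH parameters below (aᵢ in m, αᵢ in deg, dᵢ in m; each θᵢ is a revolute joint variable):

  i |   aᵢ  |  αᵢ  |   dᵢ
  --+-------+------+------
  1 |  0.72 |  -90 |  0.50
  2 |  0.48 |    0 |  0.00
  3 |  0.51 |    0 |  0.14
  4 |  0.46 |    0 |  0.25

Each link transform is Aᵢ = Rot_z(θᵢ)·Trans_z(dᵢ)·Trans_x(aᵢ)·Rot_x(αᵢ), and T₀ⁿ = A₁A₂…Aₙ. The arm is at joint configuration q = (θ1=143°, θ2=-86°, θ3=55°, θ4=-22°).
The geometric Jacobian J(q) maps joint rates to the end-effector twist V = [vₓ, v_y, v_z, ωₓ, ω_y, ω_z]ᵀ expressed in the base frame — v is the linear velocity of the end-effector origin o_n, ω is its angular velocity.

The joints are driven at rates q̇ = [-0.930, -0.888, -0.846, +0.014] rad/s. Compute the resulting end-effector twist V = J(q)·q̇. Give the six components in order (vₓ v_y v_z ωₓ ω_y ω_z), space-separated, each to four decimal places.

o_n = [-1.4067, 0.5717, 1.6089]
J₁: ẑ×o_n = [-0.5717, -1.4067, 0.0000], ω = ẑ
J2: z=[-0.6018, -0.7986, 0.0000] o=[-0.5750, 0.4333, 0.5000] → [-0.8856, 0.6673, -0.7475, -0.6018, -0.7986, 0.0000]
J3: z=[-0.6018, -0.7986, 0.0000] o=[-0.6018, 0.4535, 0.9788] → [-0.5032, 0.3792, -0.7140, -0.6018, -0.7986, 0.0000]
J4: z=[-0.6018, -0.7986, 0.0000] o=[-1.0351, 0.6047, 1.2415] → [-0.2934, 0.2211, -0.2768, -0.6018, -0.7986, 0.0000]
V = J·q̇ = [1.7396, 0.3979, 1.2639, 1.0351, 1.3737, -0.9300]

1.7396 0.3979 1.2639 1.0351 1.3737 -0.9300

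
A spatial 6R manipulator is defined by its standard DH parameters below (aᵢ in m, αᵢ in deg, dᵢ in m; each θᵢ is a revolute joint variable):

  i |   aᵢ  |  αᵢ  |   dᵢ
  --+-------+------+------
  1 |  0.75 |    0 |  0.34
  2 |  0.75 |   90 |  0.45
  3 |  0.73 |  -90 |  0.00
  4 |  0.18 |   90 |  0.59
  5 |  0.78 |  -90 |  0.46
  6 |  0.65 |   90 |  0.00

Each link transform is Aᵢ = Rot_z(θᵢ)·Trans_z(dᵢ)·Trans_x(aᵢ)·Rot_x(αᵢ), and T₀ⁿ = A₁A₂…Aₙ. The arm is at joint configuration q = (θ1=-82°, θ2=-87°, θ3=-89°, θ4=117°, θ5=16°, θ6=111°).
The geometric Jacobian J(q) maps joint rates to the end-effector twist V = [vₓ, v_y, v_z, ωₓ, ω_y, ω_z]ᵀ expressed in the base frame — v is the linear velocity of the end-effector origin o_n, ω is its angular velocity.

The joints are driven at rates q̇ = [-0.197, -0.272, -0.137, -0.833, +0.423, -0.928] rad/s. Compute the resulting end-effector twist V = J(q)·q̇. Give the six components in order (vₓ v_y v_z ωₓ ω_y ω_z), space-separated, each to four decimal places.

-0.7408 -0.1380 -0.1545 1.7949 -0.2185 -0.7598

o_n = [-1.2564, -1.5800, 0.5243]
J₁: ẑ×o_n = [1.5800, -1.2564, 0.0000], ω = ẑ
J2: z=[0.0000, 0.0000, 1.0000] o=[0.1044, -0.7427, 0.3400] → [0.8373, -1.3608, 0.0000, 0.0000, 0.0000, 1.0000]
J3: z=[-0.1908, 0.9816, 0.0000] o=[-0.6318, -0.8858, 0.7900] → [-0.2609, -0.0507, 0.7455, -0.1908, 0.9816, 0.0000]
J4: z=[-0.9815, -0.1908, 0.0175] o=[-0.6443, -0.8882, 0.0601] → [-0.0765, 0.4449, 0.5622, -0.9815, -0.1908, 0.0175]
J5: z=[0.0714, -0.4486, -0.8909] o=[-1.1914, -1.1580, 0.1521] → [-0.5429, 0.0313, -0.0593, 0.0714, -0.4486, -0.8909]
J6: z=[-0.9925, 0.0573, -0.1083] o=[-1.2363, -2.0600, 0.0864] → [0.0771, 0.4367, -0.4752, -0.9925, 0.0573, -0.1083]
V = J·q̇ = [-0.7408, -0.1380, -0.1545, 1.7949, -0.2185, -0.7598]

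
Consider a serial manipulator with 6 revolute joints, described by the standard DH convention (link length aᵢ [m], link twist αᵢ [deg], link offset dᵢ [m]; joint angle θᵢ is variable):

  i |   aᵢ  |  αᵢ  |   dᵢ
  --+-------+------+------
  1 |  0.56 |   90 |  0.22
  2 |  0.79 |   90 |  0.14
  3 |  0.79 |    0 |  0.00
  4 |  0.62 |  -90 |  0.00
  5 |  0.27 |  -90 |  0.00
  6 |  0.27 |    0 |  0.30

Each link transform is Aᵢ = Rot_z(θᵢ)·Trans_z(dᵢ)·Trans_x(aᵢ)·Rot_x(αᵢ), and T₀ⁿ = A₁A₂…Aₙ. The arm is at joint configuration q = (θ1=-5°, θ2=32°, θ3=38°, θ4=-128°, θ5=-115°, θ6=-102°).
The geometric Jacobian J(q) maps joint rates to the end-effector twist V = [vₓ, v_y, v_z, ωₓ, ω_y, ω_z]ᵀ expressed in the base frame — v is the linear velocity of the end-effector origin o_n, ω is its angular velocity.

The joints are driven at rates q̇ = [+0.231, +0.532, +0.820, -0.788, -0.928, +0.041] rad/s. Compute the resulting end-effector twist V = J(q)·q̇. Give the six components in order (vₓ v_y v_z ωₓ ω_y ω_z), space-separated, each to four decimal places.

o_n = [2.1588, -0.0131, 0.8366]
J₁: ẑ×o_n = [0.0131, 2.1588, -0.0000], ω = ẑ
J2: z=[-0.0872, -0.9962, 0.0000] o=[0.5579, -0.0488, 0.2200] → [-0.6142, 0.0537, 1.5918, -0.0872, -0.9962, 0.0000]
J3: z=[0.5279, -0.0462, -0.8480] o=[1.2131, -0.2467, 0.6386] → [0.1890, -0.9065, 0.1670, 0.5279, -0.0462, -0.8480]
J4: z=[0.5279, -0.0462, -0.8480] o=[1.6966, -0.7772, 0.9685] → [0.6541, -0.3223, 0.4247, 0.5279, -0.0462, -0.8480]
J5: z=[0.8448, -0.0739, 0.5299] o=[1.7506, -0.1596, 0.9685] → [-0.0679, 0.3278, 0.1539, 0.8448, -0.0739, 0.5299]
J6: z=[0.3021, 0.8833, -0.3584] o=[1.8699, -0.2845, 0.7610] → [0.1641, -0.1264, -0.1732, 0.3021, 0.8833, -0.3584]
V = J·q̇ = [-0.6145, -0.2714, 0.4991, -0.8011, -0.4266, -0.3026]

-0.6145 -0.2714 0.4991 -0.8011 -0.4266 -0.3026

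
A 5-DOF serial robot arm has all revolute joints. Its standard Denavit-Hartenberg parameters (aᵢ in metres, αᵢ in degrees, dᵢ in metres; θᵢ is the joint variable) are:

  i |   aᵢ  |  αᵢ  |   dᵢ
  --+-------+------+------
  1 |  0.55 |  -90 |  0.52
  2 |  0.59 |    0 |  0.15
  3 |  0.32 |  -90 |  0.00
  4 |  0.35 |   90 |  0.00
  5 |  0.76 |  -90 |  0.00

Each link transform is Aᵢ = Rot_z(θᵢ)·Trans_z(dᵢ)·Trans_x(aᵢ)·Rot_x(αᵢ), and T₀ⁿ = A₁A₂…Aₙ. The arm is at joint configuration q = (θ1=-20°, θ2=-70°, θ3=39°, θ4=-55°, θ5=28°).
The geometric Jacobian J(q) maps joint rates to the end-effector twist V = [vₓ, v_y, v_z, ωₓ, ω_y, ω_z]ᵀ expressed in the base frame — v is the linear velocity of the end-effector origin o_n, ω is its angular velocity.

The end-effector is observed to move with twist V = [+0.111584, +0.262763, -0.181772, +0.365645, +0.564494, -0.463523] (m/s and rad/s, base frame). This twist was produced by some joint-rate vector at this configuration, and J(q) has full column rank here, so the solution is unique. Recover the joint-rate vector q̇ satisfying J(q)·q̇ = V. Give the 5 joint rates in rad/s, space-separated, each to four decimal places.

o_n = [1.9460, 0.3414, 1.2350]
J₁: ẑ×o_n = [-0.3414, 1.9460, 0.0000], ω = ẑ
J2: z=[0.3420, 0.9397, 0.0000] o=[0.5168, -0.1881, 0.5200] → [0.6719, -0.2446, -1.1618, 0.3420, 0.9397, 0.0000]
J3: z=[0.3420, 0.9397, 0.0000] o=[0.7578, -0.1162, 1.0744] → [0.1509, -0.0549, -0.9601, 0.3420, 0.9397, 0.0000]
J4: z=[0.4840, -0.1762, -0.8572] o=[1.0155, -0.2100, 1.2392] → [0.4734, -0.7955, 0.4308, 0.4840, -0.1762, -0.8572]
J5: z=[-0.4636, 0.7791, -0.4219] o=[1.2753, 0.0006, 1.3426] → [0.0600, -0.3329, -0.6806, -0.4636, 0.7791, -0.4219]
q̇ = J⁺·V = [0.5870, -0.4540, 0.8210, 0.9780, 0.5030]

0.5870 -0.4540 0.8210 0.9780 0.5030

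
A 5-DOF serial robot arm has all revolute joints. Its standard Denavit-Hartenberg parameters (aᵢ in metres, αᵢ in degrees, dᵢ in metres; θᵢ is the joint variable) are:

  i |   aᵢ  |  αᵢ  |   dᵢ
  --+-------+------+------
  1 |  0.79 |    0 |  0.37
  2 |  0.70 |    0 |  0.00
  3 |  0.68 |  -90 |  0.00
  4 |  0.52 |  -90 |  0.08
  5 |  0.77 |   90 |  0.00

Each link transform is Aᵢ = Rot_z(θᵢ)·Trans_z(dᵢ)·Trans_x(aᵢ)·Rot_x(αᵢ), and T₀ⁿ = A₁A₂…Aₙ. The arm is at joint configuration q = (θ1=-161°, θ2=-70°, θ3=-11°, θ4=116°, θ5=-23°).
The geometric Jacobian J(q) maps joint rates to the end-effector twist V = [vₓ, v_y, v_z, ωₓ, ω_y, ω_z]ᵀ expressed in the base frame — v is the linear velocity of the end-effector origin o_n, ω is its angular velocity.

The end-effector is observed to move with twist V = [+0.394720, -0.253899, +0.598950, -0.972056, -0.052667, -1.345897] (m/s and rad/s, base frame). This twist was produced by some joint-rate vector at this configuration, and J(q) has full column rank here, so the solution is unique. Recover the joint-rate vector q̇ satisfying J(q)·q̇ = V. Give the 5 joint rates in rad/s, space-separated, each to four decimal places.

o_n = [-1.5901, 0.2328, -0.7344]
J₁: ẑ×o_n = [-0.2328, -1.5901, 0.0000], ω = ẑ
J2: z=[0.0000, 0.0000, 1.0000] o=[-0.7470, -0.2572, 0.3700] → [-0.4900, -0.8432, 0.0000, 0.0000, 0.0000, 1.0000]
J3: z=[0.0000, 0.0000, 1.0000] o=[-1.1875, 0.2868, 0.3700] → [0.0540, -0.4026, 0.0000, 0.0000, 0.0000, 1.0000]
J4: z=[-0.8829, -0.4695, 0.0000] o=[-1.5067, 0.8872, 0.3700] → [0.5185, -0.9752, 0.5387, -0.8829, -0.4695, 0.0000]
J5: z=[0.4220, -0.7936, 0.4384] o=[-1.4703, 0.6484, -0.0974] → [0.6877, 0.2163, -0.2704, 0.4220, -0.7936, 0.4384]
q̇ = J⁺·V = [0.0090, -0.5790, -0.5760, 0.8830, -0.4560]

0.0090 -0.5790 -0.5760 0.8830 -0.4560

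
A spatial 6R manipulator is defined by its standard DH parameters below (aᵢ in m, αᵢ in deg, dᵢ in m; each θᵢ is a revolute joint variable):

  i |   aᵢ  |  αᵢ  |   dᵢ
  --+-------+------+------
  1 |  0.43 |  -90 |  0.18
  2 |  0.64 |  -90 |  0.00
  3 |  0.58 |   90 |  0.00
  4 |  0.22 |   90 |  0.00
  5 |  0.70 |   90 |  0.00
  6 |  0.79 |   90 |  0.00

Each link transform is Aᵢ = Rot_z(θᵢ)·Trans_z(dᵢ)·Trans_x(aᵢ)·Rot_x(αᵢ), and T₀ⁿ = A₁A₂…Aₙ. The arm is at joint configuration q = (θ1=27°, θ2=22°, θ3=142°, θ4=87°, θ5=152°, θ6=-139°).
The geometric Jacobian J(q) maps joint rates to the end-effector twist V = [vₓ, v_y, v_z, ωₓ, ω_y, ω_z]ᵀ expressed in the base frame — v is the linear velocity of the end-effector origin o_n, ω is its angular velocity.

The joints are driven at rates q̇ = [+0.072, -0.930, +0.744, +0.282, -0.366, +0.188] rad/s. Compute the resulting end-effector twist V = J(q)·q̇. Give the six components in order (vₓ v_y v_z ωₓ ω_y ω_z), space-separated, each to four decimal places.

o_n = [0.8765, 0.3558, -0.1946]
J₁: ẑ×o_n = [-0.3558, 0.8765, 0.0000], ω = ẑ
J2: z=[-0.4540, 0.8910, 0.0000] o=[0.3831, 0.1952, 0.1800] → [-0.3338, -0.1701, -0.5125, -0.4540, 0.8910, 0.0000]
J3: z=[-0.3338, -0.1701, -0.9272] o=[0.9119, 0.4646, -0.0597] → [-0.0780, -0.0123, 0.0303, -0.3338, -0.1701, -0.9272]
J4: z=[0.8664, -0.4430, -0.2306] o=[0.6964, -0.0459, 0.1115] → [0.2282, 0.2236, 0.4278, 0.8664, -0.4430, -0.2306]
J5: z=[-0.3535, -0.8702, 0.3433] o=[0.6188, -0.0934, -0.0888] → [-0.0622, 0.0511, 0.0655, -0.3535, -0.8702, 0.3433]
J6: z=[0.5993, -0.4925, -0.6311] o=[1.1215, -0.1056, 0.3981] → [0.5830, 0.5098, 0.1558, 0.5993, -0.4925, -0.6311]
V = J·q̇ = [0.4235, 0.3523, 0.6252, 0.6603, -0.8542, -0.9272]

0.4235 0.3523 0.6252 0.6603 -0.8542 -0.9272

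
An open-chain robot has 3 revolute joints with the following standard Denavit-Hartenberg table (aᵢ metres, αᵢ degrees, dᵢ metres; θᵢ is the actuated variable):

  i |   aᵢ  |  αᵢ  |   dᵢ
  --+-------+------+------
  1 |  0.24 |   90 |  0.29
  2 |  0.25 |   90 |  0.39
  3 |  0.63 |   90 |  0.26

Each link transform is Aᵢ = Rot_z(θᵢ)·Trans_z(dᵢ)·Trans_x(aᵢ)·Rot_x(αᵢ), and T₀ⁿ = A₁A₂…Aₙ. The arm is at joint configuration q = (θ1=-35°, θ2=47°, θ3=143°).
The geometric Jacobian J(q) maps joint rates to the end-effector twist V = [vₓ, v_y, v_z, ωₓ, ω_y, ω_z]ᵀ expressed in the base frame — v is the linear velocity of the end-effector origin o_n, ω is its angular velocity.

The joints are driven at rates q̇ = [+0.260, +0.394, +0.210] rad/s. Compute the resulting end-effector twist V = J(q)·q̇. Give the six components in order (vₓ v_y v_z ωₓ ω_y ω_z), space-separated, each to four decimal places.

o_n = [-0.2302, -0.7777, -0.0725]
J₁: ẑ×o_n = [0.7777, -0.2302, 0.0000], ω = ẑ
J2: z=[-0.5736, -0.8192, 0.0000] o=[0.1966, -0.1377, 0.2900] → [0.2969, -0.2079, 0.0175, -0.5736, -0.8192, 0.0000]
J3: z=[0.5991, -0.4195, -0.6820] o=[0.1126, -0.5549, 0.4728] → [0.0768, 0.5605, -0.2773, 0.5991, -0.4195, -0.6820]
V = J·q̇ = [0.3353, -0.0241, -0.0513, -0.1002, -0.4108, 0.1168]

0.3353 -0.0241 -0.0513 -0.1002 -0.4108 0.1168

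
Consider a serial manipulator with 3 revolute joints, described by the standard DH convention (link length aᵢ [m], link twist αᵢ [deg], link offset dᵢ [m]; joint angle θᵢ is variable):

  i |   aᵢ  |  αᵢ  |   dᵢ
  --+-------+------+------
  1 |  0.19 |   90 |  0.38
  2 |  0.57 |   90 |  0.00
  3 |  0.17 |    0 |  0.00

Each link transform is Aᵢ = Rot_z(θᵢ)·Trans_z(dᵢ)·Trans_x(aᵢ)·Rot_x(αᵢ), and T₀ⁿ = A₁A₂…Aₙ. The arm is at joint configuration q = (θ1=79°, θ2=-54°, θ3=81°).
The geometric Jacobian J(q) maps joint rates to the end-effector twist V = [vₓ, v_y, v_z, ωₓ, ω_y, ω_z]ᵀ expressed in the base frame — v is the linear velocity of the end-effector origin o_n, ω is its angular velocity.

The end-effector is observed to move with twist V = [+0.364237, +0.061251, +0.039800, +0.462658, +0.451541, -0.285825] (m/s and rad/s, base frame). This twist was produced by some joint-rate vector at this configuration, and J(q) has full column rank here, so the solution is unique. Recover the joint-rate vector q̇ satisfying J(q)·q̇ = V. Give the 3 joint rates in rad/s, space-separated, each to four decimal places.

o_n = [0.2680, 0.4987, -0.1027]
J₁: ẑ×o_n = [-0.4987, 0.2680, 0.0000], ω = ẑ
J2: z=[0.9816, -0.1908, 0.0000] o=[0.0363, 0.1865, 0.3800] → [0.0921, 0.4738, 0.3507, 0.9816, -0.1908, 0.0000]
J3: z=[-0.1544, -0.7942, -0.5878] o=[0.1002, 0.5154, -0.0811] → [0.0073, -0.1020, 0.1358, -0.1544, -0.7942, -0.5878]
q̇ = J⁺·V = [-0.6720, 0.3680, -0.6570]

-0.6720 0.3680 -0.6570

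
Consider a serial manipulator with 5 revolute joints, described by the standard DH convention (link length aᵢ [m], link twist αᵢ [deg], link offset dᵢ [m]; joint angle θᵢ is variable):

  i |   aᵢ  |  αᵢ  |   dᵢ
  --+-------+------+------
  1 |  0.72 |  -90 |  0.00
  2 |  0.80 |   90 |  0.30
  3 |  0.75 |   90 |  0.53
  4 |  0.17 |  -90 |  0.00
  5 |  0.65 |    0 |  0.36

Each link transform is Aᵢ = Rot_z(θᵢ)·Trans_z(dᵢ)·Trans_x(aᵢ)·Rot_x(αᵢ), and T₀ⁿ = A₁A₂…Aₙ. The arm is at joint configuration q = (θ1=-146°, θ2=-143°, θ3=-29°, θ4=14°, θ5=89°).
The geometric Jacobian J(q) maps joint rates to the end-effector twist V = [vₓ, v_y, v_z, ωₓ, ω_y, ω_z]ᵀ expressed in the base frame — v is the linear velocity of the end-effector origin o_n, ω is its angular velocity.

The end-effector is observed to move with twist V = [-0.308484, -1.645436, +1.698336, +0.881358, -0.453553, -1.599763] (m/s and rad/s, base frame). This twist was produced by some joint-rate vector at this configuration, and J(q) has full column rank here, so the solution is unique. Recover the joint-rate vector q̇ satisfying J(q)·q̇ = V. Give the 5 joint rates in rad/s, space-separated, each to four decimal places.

-0.4070 0.9840 0.2820 0.2640 0.9870

o_n = [1.3460, 0.3509, 0.3753]
J₁: ẑ×o_n = [-0.3509, 1.3460, 0.0000], ω = ẑ
J2: z=[0.5592, -0.8290, 0.0000] o=[-0.5969, -0.4026, 0.0000] → [-0.3112, -0.2099, 2.0321, 0.5592, -0.8290, 0.0000]
J3: z=[0.4989, 0.3365, -0.7986] o=[0.1005, -0.2941, 0.4815] → [0.4794, -0.9417, -0.0973, 0.4989, 0.3365, -0.7986]
J4: z=[-0.8101, 0.5086, -0.2918] o=[0.5959, 0.4787, 0.4529] → [-0.0768, -0.2817, -0.2779, -0.8101, 0.5086, -0.2918]
J5: z=[0.4096, 0.1348, -0.9023] o=[0.6673, 0.6233, 0.5069] → [-0.2635, -0.5584, -0.2030, 0.4096, 0.1348, -0.9023]
q̇ = J⁺·V = [-0.4070, 0.9840, 0.2820, 0.2640, 0.9870]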